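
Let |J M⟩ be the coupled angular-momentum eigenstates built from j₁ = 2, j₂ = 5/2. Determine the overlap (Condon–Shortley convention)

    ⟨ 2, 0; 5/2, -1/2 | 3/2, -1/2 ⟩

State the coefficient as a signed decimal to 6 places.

-0.239046

j₁+j₂−J=3  J+j₁−j₂=1  J−j₁+j₂=2  j₁+j₂+J+1=7
(j₁±m₁, j₂±m₂, J±M) = (2,2,2,3,1,2)
P² = 32/35
sum k=1..2:
  [1] −1/2 = -1/2
  [2] +1/4 = 1/4
S = -1/4
C² = P²·S² = 2/35 ; C = -0.239046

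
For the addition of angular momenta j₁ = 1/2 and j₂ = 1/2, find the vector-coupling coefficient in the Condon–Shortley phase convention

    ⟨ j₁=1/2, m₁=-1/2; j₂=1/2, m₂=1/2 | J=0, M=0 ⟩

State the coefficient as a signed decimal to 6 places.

-0.707107

triangle: 1!×0!×0!/2! = 1/2
(j±m)!: 0!×1!×1!×0!×0!×0! = 1
prefactor² = (2J+1)×Δ×N² = 1/2
  k=1: −1/(1!×0!×0!×0!×0!×0!) = -1
Σ = -1  ⇒  CG² = 1/2×(-1)² = 1/2
CG = −√(1/2) = -0.707107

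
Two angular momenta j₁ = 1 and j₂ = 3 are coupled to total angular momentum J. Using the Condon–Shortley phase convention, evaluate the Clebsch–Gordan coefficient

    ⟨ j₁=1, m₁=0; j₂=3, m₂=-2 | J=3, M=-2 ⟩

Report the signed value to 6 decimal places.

+√(1/3) ≈ +0.577350

√[7·1!1!5!/8! · 1!1!1!5!1!5!] = √(300)
  +(−1)^0/∏(0,1,1,1,0,4)! = 1/24  (running 1/24)
  +(−1)^1/∏(1,0,0,0,1,5)! = -1/120  (running 1/30)
⟨..|..⟩ = √(300)·(1/30) = +0.577350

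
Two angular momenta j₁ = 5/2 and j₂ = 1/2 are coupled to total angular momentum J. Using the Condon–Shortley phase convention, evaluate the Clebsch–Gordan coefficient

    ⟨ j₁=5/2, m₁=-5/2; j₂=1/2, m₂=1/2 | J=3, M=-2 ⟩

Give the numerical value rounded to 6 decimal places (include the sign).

+0.408248  (= +√(1/6))

triangle: 0!·5!·1!/7! = 120/5040
(j±m)!: 0!·5!·1!·0!·1!·5! = 14400
prefactor² = (2J+1)·Δ·N² = 2400
  k=0: +1/(0!·0!·5!·1!·0!·0!) = 1/120
Σ = 1/120  ⇒  CG² = 2400·1/120² = 1/6
CG = +√(1/6) = +0.408248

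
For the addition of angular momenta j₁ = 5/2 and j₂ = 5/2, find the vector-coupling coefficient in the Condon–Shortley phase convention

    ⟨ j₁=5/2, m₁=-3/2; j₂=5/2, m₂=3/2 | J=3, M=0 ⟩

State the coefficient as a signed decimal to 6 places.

+√(49/180) = +0.521749

triangle: 2!×3!×3!/9! = 72/362880
(j±m)!: 1!×4!×4!×1!×3!×3! = 20736
prefactor² = (2J+1)×Δ×N² = 144/5
  k=1: −1/(1!×1!×3!×3!×0!×0!) = -1/36
  k=2: +1/(2!×0!×2!×2!×1!×1!) = 1/8
Σ = 7/72  ⇒  CG² = 144/5×7/72² = 49/180
CG = +√(49/180) = +0.521749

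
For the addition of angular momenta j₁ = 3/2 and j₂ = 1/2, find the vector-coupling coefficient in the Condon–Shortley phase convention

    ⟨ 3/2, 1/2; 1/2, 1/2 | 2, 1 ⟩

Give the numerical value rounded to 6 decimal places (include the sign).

√[5·0!3!1!/5! · 2!1!1!0!3!1!] = √(3)
  +(−1)^0/∏(0,0,1,1,2,0)! = 1/2  (running 1/2)
⟨..|..⟩ = √(3)·(1/2) = +0.866025

+0.866025  (= +√(3/4))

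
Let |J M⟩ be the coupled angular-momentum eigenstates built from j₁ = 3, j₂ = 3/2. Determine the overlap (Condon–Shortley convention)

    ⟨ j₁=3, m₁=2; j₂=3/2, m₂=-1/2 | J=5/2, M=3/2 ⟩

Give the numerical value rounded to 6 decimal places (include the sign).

j₁+j₂−J=2  J+j₁−j₂=4  J−j₁+j₂=1  j₁+j₂+J+1=8
(j₁±m₁, j₂±m₂, J±M) = (5,1,1,2,4,1)
P² = 288/7
sum k=0..1:
  [0] +1/12 = 1/12
  [1] −1/24 = -1/24
S = 1/24
C² = P²·S² = 1/14 ; C = +0.267261

+√(1/14) ≈ +0.267261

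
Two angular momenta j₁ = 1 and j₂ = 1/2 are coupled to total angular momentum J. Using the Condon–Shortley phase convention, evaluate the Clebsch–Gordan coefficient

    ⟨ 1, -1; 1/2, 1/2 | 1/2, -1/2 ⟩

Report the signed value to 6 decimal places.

triangle: 1!·1!·0!/3! = 1/6
(j±m)!: 0!·2!·1!·0!·0!·1! = 2
prefactor² = (2J+1)·Δ·N² = 2/3
  k=1: −1/(1!·0!·1!·0!·0!·0!) = -1
Σ = -1  ⇒  CG² = 2/3·(-1)² = 2/3
CG = −√(2/3) = -0.816497

-0.816497  (= −√(2/3))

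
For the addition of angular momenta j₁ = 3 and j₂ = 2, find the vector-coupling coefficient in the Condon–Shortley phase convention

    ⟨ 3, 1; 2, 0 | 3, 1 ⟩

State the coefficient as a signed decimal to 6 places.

j₁+j₂−J=2  J+j₁−j₂=4  J−j₁+j₂=2  j₁+j₂+J+1=9
(j₁±m₁, j₂±m₂, J±M) = (4,2,2,2,4,2)
P² = 256/15
sum k=0..2:
  [0] +1/16 = 1/16
  [1] −1/6 = -1/6
  [2] +1/96 = 1/96
S = -3/32
C² = P²·S² = 3/20 ; C = -0.387298

-0.387298  (= −√(3/20))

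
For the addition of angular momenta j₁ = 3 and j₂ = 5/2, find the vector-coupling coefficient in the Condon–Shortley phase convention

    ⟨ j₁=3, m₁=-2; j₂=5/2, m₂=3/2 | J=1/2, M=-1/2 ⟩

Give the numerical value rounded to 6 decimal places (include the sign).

j₁+j₂−J=5  J+j₁−j₂=1  J−j₁+j₂=0  j₁+j₂+J+1=7
(j₁±m₁, j₂±m₂, J±M) = (1,5,4,1,0,1)
P² = 960/7
sum k=4..4:
  [4] +1/24 = 1/24
S = 1/24
C² = P²·S² = 5/21 ; C = +0.487950

+√(5/21) ≈ +0.487950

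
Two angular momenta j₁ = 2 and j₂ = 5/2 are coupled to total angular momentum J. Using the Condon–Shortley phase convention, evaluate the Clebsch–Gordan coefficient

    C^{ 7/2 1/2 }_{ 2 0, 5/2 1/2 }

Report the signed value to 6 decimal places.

√[8·1!3!4!/9! · 2!2!3!2!4!3!] = √(768/35)
  +(−1)^0/∏(0,1,2,3,1,1)! = 1/12  (running 1/12)
  +(−1)^1/∏(1,0,1,2,2,2)! = -1/8  (running -1/24)
⟨..|..⟩ = √(768/35)·(-1/24) = -0.195180

−√(4/105) = -0.195180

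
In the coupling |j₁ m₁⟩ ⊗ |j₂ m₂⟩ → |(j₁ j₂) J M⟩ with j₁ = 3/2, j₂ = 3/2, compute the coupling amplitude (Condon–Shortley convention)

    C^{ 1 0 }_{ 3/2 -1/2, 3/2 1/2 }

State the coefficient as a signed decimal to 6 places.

√[3·2!1!1!/5! · 1!2!2!1!1!1!] = √(1/5)
  +(−1)^1/∏(1,1,1,1,0,0)! = -1  (running -1)
  +(−1)^2/∏(2,0,0,0,1,1)! = 1/2  (running -1/2)
⟨..|..⟩ = √(1/5)·(-1/2) = -0.223607

−√(1/20) ≈ -0.223607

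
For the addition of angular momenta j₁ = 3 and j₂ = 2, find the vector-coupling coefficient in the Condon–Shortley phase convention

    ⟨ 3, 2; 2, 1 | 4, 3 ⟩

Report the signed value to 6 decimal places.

j₁+j₂−J=1  J+j₁−j₂=5  J−j₁+j₂=3  j₁+j₂+J+1=10
(j₁±m₁, j₂±m₂, J±M) = (5,1,3,1,7,1)
P² = 6480
sum k=0..1:
  [0] +1/144 = 1/144
  [1] −1/240 = -1/240
S = 1/360
C² = P²·S² = 1/20 ; C = +0.223607

+√(1/20) ≈ +0.223607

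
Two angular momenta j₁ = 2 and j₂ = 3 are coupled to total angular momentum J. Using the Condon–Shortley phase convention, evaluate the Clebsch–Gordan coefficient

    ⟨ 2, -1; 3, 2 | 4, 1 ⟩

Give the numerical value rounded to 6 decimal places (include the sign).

triangle: 1!·3!·5!/10! = 720/3628800
(j±m)!: 1!·3!·5!·1!·5!·3! = 518400
prefactor² = (2J+1)·Δ·N² = 6480/7
  k=0: +1/(0!·1!·3!·5!·0!·0!) = 1/720
  k=1: −1/(1!·0!·2!·4!·1!·1!) = -1/48
Σ = -7/360  ⇒  CG² = 6480/7·(-7/360)² = 7/20
CG = −√(7/20) = -0.591608

-0.591608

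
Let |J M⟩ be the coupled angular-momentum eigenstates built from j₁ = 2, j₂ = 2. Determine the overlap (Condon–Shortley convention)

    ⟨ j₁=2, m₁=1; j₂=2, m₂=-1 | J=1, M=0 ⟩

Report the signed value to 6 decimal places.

-0.316228  (= −√(1/10))

triangle: 3!·1!·1!/6! = 6/720
(j±m)!: 3!·1!·1!·3!·1!·1! = 36
prefactor² = (2J+1)·Δ·N² = 9/10
  k=0: +1/(0!·3!·1!·1!·0!·0!) = 1/6
  k=1: −1/(1!·2!·0!·0!·1!·1!) = -1/2
Σ = -1/3  ⇒  CG² = 9/10·(-1/3)² = 1/10
CG = −√(1/10) = -0.316228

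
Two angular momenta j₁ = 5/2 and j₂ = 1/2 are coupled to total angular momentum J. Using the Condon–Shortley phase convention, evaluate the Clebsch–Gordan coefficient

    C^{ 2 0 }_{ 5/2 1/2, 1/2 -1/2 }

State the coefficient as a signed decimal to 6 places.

j₁+j₂−J=1  J+j₁−j₂=4  J−j₁+j₂=0  j₁+j₂+J+1=6
(j₁±m₁, j₂±m₂, J±M) = (3,2,0,1,2,2)
P² = 8
sum k=0..0:
  [0] +1/4 = 1/4
S = 1/4
C² = P²·S² = 1/2 ; C = +0.707107

+√(1/2) = +0.707107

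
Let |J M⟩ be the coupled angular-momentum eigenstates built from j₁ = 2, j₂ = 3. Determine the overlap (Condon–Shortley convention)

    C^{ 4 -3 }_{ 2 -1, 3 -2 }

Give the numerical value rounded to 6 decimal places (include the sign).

j₁+j₂−J=1  J+j₁−j₂=3  J−j₁+j₂=5  j₁+j₂+J+1=10
(j₁±m₁, j₂±m₂, J±M) = (1,3,1,5,1,7)
P² = 6480
sum k=0..1:
  [0] +1/144 = 1/144
  [1] −1/240 = -1/240
S = 1/360
C² = P²·S² = 1/20 ; C = +0.223607

+0.223607  (= +√(1/20))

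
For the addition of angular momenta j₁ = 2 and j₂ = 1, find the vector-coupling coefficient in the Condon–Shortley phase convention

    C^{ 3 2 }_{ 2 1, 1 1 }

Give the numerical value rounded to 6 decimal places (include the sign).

√[7·0!4!2!/7! · 3!1!2!0!5!1!] = √(96)
  +(−1)^0/∏(0,0,1,2,3,0)! = 1/12  (running 1/12)
⟨..|..⟩ = √(96)·(1/12) = +0.816497

+√(2/3) = +0.816497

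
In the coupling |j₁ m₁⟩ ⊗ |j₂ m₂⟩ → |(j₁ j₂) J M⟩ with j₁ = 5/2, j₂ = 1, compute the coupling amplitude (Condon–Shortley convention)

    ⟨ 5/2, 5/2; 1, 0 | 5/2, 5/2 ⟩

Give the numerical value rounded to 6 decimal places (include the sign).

+0.845154  (= +√(5/7))

√[6·1!4!1!/7! · 5!0!1!1!5!0!] = √(2880/7)
  +(−1)^0/∏(0,1,0,1,4,0)! = 1/24  (running 1/24)
⟨..|..⟩ = √(2880/7)·(1/24) = +0.845154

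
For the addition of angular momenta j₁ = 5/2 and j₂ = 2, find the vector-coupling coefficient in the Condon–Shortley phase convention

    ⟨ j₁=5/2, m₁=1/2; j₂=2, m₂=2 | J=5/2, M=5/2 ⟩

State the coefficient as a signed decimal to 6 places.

j₁+j₂−J=2  J+j₁−j₂=3  J−j₁+j₂=2  j₁+j₂+J+1=8
(j₁±m₁, j₂±m₂, J±M) = (3,2,4,0,5,0)
P² = 864/7
sum k=2..2:
  [2] +1/24 = 1/24
S = 1/24
C² = P²·S² = 3/14 ; C = +0.462910

+√(3/14) ≈ +0.462910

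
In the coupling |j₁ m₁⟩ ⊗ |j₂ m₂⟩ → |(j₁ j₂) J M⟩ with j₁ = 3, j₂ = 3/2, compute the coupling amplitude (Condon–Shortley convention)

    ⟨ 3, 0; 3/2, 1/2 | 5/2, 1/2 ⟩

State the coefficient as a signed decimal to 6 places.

triangle: 2!·4!·1!/8! = 48/40320
(j±m)!: 3!·3!·2!·1!·3!·2! = 864
prefactor² = (2J+1)·Δ·N² = 216/35
  k=1: −1/(1!·1!·2!·1!·2!·0!) = -1/4
  k=2: +1/(2!·0!·1!·0!·3!·1!) = 1/12
Σ = -1/6  ⇒  CG² = 216/35·(-1/6)² = 6/35
CG = −√(6/35) = -0.414039

−√(6/35) ≈ -0.414039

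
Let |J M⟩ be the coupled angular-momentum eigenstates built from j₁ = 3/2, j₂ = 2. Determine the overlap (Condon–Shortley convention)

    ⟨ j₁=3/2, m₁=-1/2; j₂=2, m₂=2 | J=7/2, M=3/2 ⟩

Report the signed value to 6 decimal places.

j₁+j₂−J=0  J+j₁−j₂=3  J−j₁+j₂=4  j₁+j₂+J+1=8
(j₁±m₁, j₂±m₂, J±M) = (1,2,4,0,5,2)
P² = 2304/7
sum k=0..0:
  [0] +1/48 = 1/48
S = 1/48
C² = P²·S² = 1/7 ; C = +0.377964

+√(1/7) = +0.377964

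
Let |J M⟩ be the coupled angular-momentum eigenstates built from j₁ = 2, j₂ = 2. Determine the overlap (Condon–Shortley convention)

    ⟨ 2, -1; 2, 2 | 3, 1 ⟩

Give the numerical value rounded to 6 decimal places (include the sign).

-0.547723

√[7·1!3!3!/8! · 1!3!4!0!4!2!] = √(216/5)
  +(−1)^1/∏(1,0,2,3,1,0)! = -1/12  (running -1/12)
⟨..|..⟩ = √(216/5)·(-1/12) = -0.547723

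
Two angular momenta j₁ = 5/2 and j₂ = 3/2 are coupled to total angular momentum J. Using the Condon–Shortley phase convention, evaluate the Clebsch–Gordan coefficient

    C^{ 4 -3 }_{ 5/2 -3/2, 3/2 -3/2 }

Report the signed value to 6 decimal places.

triangle: 0!×5!×3!/9! = 720/362880
(j±m)!: 1!×4!×0!×3!×1!×7! = 725760
prefactor² = (2J+1)×Δ×N² = 12960
  k=0: +1/(0!×0!×4!×0!×1!×3!) = 1/144
Σ = 1/144  ⇒  CG² = 12960×1/144² = 5/8
CG = +√(5/8) = +0.790569

+0.790569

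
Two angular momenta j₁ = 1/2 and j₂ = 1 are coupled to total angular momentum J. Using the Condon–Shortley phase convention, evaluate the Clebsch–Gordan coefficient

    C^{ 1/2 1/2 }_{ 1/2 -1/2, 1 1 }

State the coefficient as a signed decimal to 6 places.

j₁+j₂−J=1  J+j₁−j₂=0  J−j₁+j₂=1  j₁+j₂+J+1=3
(j₁±m₁, j₂±m₂, J±M) = (0,1,2,0,1,0)
P² = 2/3
sum k=1..1:
  [1] −1/1 = -1
S = -1
C² = P²·S² = 2/3 ; C = -0.816497

−√(2/3) = -0.816497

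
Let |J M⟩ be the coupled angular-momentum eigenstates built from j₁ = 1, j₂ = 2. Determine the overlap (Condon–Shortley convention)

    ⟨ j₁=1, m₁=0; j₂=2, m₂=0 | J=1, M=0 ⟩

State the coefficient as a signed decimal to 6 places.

-0.632456

√[3·2!0!2!/5! · 1!1!2!2!1!1!] = √(2/5)
  +(−1)^1/∏(1,1,0,1,0,1)! = -1  (running -1)
⟨..|..⟩ = √(2/5)·(-1) = -0.632456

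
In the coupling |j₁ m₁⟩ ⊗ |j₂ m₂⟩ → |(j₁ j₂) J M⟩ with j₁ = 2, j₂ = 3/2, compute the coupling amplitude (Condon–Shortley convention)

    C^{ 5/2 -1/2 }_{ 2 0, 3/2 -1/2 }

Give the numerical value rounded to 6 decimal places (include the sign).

√[6·1!3!2!/7! · 2!2!1!2!2!3!] = √(48/35)
  +(−1)^0/∏(0,1,2,1,1,1)! = 1/2  (running 1/2)
  +(−1)^1/∏(1,0,1,0,2,2)! = -1/4  (running 1/4)
⟨..|..⟩ = √(48/35)·(1/4) = +0.292770

+0.292770  (= +√(3/35))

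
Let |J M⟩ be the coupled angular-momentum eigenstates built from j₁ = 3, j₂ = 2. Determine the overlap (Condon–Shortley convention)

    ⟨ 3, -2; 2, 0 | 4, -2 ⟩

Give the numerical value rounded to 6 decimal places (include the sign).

−√(12/35) ≈ -0.585540

triangle: 1!*5!*3!/10! = 720/3628800
(j±m)!: 1!*5!*2!*2!*2!*6! = 691200
prefactor² = (2J+1)*Δ*N² = 8640/7
  k=0: +1/(0!*1!*5!*2!*0!*1!) = 1/240
  k=1: −1/(1!*0!*4!*1!*1!*2!) = -1/48
Σ = -1/60  ⇒  CG² = 8640/7*(-1/60)² = 12/35
CG = −√(12/35) = -0.585540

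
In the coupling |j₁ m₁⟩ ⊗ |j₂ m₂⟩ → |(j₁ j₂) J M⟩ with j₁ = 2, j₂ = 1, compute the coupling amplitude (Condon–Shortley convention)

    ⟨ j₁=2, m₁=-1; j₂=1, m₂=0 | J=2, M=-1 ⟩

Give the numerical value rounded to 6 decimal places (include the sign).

triangle: 1!×3!×1!/6! = 6/720
(j±m)!: 1!×3!×1!×1!×1!×3! = 36
prefactor² = (2J+1)×Δ×N² = 3/2
  k=0: +1/(0!×1!×3!×1!×0!×0!) = 1/6
  k=1: −1/(1!×0!×2!×0!×1!×1!) = -1/2
Σ = -1/3  ⇒  CG² = 3/2×(-1/3)² = 1/6
CG = −√(1/6) = -0.408248

−√(1/6) = -0.408248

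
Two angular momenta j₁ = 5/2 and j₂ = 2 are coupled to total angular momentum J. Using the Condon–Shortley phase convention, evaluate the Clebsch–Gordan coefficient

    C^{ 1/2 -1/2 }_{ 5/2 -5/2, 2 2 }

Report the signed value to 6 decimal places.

√[2·4!1!0!/6! · 0!5!4!0!0!1!] = √(192)
  +(−1)^4/∏(4,0,1,0,0,0)! = 1/24  (running 1/24)
⟨..|..⟩ = √(192)·(1/24) = +0.577350

+√(1/3) ≈ +0.577350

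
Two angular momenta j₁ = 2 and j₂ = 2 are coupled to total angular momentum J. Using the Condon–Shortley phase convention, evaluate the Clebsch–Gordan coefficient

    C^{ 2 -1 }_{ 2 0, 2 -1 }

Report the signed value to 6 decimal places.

-0.267261

triangle: 2!*2!*2!/7! = 8/5040
(j±m)!: 2!*2!*1!*3!*1!*3! = 144
prefactor² = (2J+1)*Δ*N² = 8/7
  k=0: +1/(0!*2!*2!*1!*0!*1!) = 1/4
  k=1: −1/(1!*1!*1!*0!*1!*2!) = -1/2
Σ = -1/4  ⇒  CG² = 8/7*(-1/4)² = 1/14
CG = −√(1/14) = -0.267261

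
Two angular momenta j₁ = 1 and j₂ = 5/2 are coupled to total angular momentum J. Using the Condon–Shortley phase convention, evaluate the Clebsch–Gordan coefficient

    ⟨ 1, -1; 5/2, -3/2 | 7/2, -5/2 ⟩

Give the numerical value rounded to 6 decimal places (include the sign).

j₁+j₂−J=0  J+j₁−j₂=2  J−j₁+j₂=5  j₁+j₂+J+1=8
(j₁±m₁, j₂±m₂, J±M) = (0,2,1,4,1,6)
P² = 11520/7
sum k=0..0:
  [0] +1/48 = 1/48
S = 1/48
C² = P²·S² = 5/7 ; C = +0.845154

+0.845154  (= +√(5/7))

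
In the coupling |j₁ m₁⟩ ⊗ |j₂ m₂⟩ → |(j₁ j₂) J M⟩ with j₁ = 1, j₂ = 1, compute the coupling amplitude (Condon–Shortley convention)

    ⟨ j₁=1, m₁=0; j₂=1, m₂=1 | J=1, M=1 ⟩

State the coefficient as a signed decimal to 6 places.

−√(1/2) ≈ -0.707107

√[3·1!1!1!/4! · 1!1!2!0!2!0!] = √(1/2)
  +(−1)^1/∏(1,0,0,1,1,0)! = -1  (running -1)
⟨..|..⟩ = √(1/2)·(-1) = -0.707107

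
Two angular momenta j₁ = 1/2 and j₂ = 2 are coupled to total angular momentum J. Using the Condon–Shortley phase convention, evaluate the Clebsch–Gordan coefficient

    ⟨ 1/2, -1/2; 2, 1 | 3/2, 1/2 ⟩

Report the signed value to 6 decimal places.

triangle: 1!·0!·3!/5! = 6/120
(j±m)!: 0!·1!·3!·1!·2!·1! = 12
prefactor² = (2J+1)·Δ·N² = 12/5
  k=1: −1/(1!·0!·0!·2!·0!·1!) = -1/2
Σ = -1/2  ⇒  CG² = 12/5·(-1/2)² = 3/5
CG = −√(3/5) = -0.774597

-0.774597  (= −√(3/5))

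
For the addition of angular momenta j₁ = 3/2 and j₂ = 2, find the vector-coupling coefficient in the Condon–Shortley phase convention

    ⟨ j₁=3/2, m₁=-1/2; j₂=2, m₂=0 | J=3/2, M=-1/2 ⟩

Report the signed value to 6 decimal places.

-0.447214

triangle: 2!*1!*2!/6! = 4/720
(j±m)!: 1!*2!*2!*2!*1!*2! = 16
prefactor² = (2J+1)*Δ*N² = 16/45
  k=1: −1/(1!*1!*1!*1!*0!*1!) = -1
  k=2: +1/(2!*0!*0!*0!*1!*2!) = 1/4
Σ = -3/4  ⇒  CG² = 16/45*(-3/4)² = 1/5
CG = −√(1/5) = -0.447214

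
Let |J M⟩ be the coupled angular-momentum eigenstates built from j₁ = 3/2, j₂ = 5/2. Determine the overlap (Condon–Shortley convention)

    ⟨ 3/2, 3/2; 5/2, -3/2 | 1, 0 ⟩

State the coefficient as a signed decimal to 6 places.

j₁+j₂−J=3  J+j₁−j₂=0  J−j₁+j₂=2  j₁+j₂+J+1=6
(j₁±m₁, j₂±m₂, J±M) = (3,0,1,4,1,1)
P² = 36/5
sum k=0..0:
  [0] +1/6 = 1/6
S = 1/6
C² = P²·S² = 1/5 ; C = +0.447214

+√(1/5) ≈ +0.447214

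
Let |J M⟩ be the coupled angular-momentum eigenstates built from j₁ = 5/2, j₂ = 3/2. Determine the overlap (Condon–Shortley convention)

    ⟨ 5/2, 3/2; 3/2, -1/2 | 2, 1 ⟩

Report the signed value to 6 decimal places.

triangle: 2!·3!·1!/7! = 12/5040
(j±m)!: 4!·1!·1!·2!·3!·1! = 288
prefactor² = (2J+1)·Δ·N² = 24/7
  k=0: +1/(0!·2!·1!·1!·2!·0!) = 1/4
  k=1: −1/(1!·1!·0!·0!·3!·1!) = -1/6
Σ = 1/12  ⇒  CG² = 24/7·1/12² = 1/42
CG = +√(1/42) = +0.154303

+0.154303  (= +√(1/42))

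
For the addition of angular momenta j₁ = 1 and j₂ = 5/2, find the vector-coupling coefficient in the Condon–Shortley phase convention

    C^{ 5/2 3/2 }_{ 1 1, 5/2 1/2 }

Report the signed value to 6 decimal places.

√[6·1!1!4!/7! · 2!0!3!2!4!1!] = √(576/35)
  +(−1)^0/∏(0,1,0,3,1,1)! = 1/6  (running 1/6)
⟨..|..⟩ = √(576/35)·(1/6) = +0.676123

+0.676123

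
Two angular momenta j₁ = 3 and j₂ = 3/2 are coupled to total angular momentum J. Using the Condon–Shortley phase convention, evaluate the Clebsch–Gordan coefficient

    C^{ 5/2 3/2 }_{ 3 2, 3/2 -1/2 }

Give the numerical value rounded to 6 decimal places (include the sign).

√[6·2!4!1!/8! · 5!1!1!2!4!1!] = √(288/7)
  +(−1)^0/∏(0,2,1,1,3,0)! = 1/12  (running 1/12)
  +(−1)^1/∏(1,1,0,0,4,1)! = -1/24  (running 1/24)
⟨..|..⟩ = √(288/7)·(1/24) = +0.267261

+0.267261  (= +√(1/14))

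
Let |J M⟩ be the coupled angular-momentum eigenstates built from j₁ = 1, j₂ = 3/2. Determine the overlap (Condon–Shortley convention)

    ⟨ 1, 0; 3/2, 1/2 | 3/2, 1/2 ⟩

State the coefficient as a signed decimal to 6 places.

triangle: 1!*1!*2!/5! = 2/120
(j±m)!: 1!*1!*2!*1!*2!*1! = 4
prefactor² = (2J+1)*Δ*N² = 4/15
  k=0: +1/(0!*1!*1!*2!*0!*0!) = 1/2
  k=1: −1/(1!*0!*0!*1!*1!*1!) = -1
Σ = -1/2  ⇒  CG² = 4/15*(-1/2)² = 1/15
CG = −√(1/15) = -0.258199

-0.258199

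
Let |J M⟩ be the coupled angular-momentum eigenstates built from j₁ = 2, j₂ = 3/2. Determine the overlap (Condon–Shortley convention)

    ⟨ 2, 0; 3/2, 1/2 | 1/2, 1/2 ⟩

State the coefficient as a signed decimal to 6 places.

+0.447214  (= +√(1/5))

j₁+j₂−J=3  J+j₁−j₂=1  J−j₁+j₂=0  j₁+j₂+J+1=5
(j₁±m₁, j₂±m₂, J±M) = (2,2,2,1,1,0)
P² = 4/5
sum k=2..2:
  [2] +1/2 = 1/2
S = 1/2
C² = P²·S² = 1/5 ; C = +0.447214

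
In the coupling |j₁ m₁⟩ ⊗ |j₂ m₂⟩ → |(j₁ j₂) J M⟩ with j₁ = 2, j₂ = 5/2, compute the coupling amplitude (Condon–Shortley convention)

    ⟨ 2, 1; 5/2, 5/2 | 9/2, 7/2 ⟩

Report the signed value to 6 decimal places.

+√(4/9) = +0.666667

√[10·0!4!5!/10! · 3!1!5!0!8!1!] = √(230400)
  +(−1)^0/∏(0,0,1,5,3,0)! = 1/720  (running 1/720)
⟨..|..⟩ = √(230400)·(1/720) = +0.666667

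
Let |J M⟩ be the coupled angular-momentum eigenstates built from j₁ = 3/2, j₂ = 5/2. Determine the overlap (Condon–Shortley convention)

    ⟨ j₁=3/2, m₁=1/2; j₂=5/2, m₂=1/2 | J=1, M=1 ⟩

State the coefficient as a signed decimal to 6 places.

−√(3/20) = -0.387298

j₁+j₂−J=3  J+j₁−j₂=0  J−j₁+j₂=2  j₁+j₂+J+1=6
(j₁±m₁, j₂±m₂, J±M) = (2,1,3,2,2,0)
P² = 12/5
sum k=1..1:
  [1] −1/4 = -1/4
S = -1/4
C² = P²·S² = 3/20 ; C = -0.387298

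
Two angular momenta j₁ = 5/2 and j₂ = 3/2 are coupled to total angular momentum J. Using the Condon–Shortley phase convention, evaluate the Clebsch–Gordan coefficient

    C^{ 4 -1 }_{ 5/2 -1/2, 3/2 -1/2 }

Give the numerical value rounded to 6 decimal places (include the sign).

+0.731925  (= +√(15/28))

j₁+j₂−J=0  J+j₁−j₂=5  J−j₁+j₂=3  j₁+j₂+J+1=9
(j₁±m₁, j₂±m₂, J±M) = (2,3,1,2,3,5)
P² = 2160/7
sum k=0..0:
  [0] +1/24 = 1/24
S = 1/24
C² = P²·S² = 15/28 ; C = +0.731925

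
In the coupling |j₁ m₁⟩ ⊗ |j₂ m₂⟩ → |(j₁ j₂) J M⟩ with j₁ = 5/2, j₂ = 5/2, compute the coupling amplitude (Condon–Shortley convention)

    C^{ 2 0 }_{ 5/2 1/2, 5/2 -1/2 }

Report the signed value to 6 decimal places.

-0.436436

√[5·3!2!2!/8! · 3!2!2!3!2!2!] = √(12/7)
  +(−1)^0/∏(0,3,2,2,0,0)! = 1/24  (running 1/24)
  +(−1)^1/∏(1,2,1,1,1,1)! = -1/2  (running -11/24)
  +(−1)^2/∏(2,1,0,0,2,2)! = 1/8  (running -1/3)
⟨..|..⟩ = √(12/7)·(-1/3) = -0.436436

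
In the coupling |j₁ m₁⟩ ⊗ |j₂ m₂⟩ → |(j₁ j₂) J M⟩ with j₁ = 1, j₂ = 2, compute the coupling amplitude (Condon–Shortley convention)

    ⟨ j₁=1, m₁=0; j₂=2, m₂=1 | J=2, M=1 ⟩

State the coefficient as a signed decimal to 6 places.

j₁+j₂−J=1  J+j₁−j₂=1  J−j₁+j₂=3  j₁+j₂+J+1=6
(j₁±m₁, j₂±m₂, J±M) = (1,1,3,1,3,1)
P² = 3/2
sum k=0..1:
  [0] +1/6 = 1/6
  [1] −1/2 = -1/2
S = -1/3
C² = P²·S² = 1/6 ; C = -0.408248

-0.408248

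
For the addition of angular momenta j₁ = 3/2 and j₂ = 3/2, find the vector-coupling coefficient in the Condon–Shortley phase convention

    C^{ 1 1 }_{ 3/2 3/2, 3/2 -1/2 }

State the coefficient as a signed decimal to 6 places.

+0.547723

triangle: 2!*1!*1!/5! = 2/120
(j±m)!: 3!*0!*1!*2!*2!*0! = 24
prefactor² = (2J+1)*Δ*N² = 6/5
  k=0: +1/(0!*2!*0!*1!*1!*0!) = 1/2
Σ = 1/2  ⇒  CG² = 6/5*1/2² = 3/10
CG = +√(3/10) = +0.547723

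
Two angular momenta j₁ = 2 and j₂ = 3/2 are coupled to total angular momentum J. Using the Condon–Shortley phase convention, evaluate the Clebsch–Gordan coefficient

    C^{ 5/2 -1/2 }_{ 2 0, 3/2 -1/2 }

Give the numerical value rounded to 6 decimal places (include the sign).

+√(3/35) ≈ +0.292770

triangle: 1!·3!·2!/7! = 12/5040
(j±m)!: 2!·2!·1!·2!·2!·3! = 96
prefactor² = (2J+1)·Δ·N² = 48/35
  k=0: +1/(0!·1!·2!·1!·1!·1!) = 1/2
  k=1: −1/(1!·0!·1!·0!·2!·2!) = -1/4
Σ = 1/4  ⇒  CG² = 48/35·1/4² = 3/35
CG = +√(3/35) = +0.292770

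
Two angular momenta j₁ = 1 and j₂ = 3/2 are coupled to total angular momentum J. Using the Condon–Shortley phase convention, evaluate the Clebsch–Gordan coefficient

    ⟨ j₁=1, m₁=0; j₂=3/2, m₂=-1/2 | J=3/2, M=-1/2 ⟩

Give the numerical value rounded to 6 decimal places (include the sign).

+√(1/15) ≈ +0.258199

triangle: 1!*1!*2!/5! = 2/120
(j±m)!: 1!*1!*1!*2!*1!*2! = 4
prefactor² = (2J+1)*Δ*N² = 4/15
  k=0: +1/(0!*1!*1!*1!*0!*1!) = 1
  k=1: −1/(1!*0!*0!*0!*1!*2!) = -1/2
Σ = 1/2  ⇒  CG² = 4/15*1/2² = 1/15
CG = +√(1/15) = +0.258199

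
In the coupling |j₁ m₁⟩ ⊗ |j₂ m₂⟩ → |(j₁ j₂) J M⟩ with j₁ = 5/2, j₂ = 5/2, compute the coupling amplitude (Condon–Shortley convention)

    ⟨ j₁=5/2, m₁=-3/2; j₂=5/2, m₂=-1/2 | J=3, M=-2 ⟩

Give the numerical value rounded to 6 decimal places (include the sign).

j₁+j₂−J=2  J+j₁−j₂=3  J−j₁+j₂=3  j₁+j₂+J+1=9
(j₁±m₁, j₂±m₂, J±M) = (1,4,2,3,1,5)
P² = 48
sum k=1..2:
  [1] −1/12 = -1/12
  [2] +1/24 = 1/24
S = -1/24
C² = P²·S² = 1/12 ; C = -0.288675

-0.288675  (= −√(1/12))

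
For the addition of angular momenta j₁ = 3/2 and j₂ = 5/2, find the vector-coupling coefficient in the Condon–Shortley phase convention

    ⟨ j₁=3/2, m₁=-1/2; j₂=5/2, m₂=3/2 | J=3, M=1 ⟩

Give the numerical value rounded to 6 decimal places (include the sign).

-0.639010

j₁+j₂−J=1  J+j₁−j₂=2  J−j₁+j₂=4  j₁+j₂+J+1=8
(j₁±m₁, j₂±m₂, J±M) = (1,2,4,1,4,2)
P² = 96/5
sum k=0..1:
  [0] +1/48 = 1/48
  [1] −1/6 = -1/6
S = -7/48
C² = P²·S² = 49/120 ; C = -0.639010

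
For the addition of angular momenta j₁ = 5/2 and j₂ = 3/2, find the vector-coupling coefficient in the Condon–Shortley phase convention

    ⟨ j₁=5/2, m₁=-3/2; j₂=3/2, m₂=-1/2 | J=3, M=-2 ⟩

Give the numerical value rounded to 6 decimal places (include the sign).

−√(1/12) ≈ -0.288675

j₁+j₂−J=1  J+j₁−j₂=4  J−j₁+j₂=2  j₁+j₂+J+1=8
(j₁±m₁, j₂±m₂, J±M) = (1,4,1,2,1,5)
P² = 48
sum k=0..1:
  [0] +1/24 = 1/24
  [1] −1/12 = -1/12
S = -1/24
C² = P²·S² = 1/12 ; C = -0.288675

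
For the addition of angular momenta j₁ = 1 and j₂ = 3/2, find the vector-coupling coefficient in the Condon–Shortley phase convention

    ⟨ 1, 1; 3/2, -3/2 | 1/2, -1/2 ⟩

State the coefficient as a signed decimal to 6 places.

√[2·2!0!1!/4! · 2!0!0!3!0!1!] = √(2)
  +(−1)^0/∏(0,2,0,0,0,1)! = 1/2  (running 1/2)
⟨..|..⟩ = √(2)·(1/2) = +0.707107

+0.707107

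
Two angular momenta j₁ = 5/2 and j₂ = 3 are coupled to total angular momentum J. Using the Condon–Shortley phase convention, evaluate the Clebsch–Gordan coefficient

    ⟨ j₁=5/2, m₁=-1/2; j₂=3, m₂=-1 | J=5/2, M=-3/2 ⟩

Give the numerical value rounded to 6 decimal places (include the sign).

j₁+j₂−J=3  J+j₁−j₂=2  J−j₁+j₂=3  j₁+j₂+J+1=9
(j₁±m₁, j₂±m₂, J±M) = (2,3,2,4,1,4)
P² = 576/35
sum k=1..2:
  [1] −1/8 = -1/8
  [2] +1/12 = 1/12
S = -1/24
C² = P²·S² = 1/35 ; C = -0.169031

−√(1/35) ≈ -0.169031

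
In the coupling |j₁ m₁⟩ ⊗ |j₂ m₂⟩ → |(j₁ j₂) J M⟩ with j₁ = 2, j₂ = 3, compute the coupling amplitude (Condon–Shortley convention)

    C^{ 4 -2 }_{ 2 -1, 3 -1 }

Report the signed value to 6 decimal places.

triangle: 1!*3!*5!/10! = 720/3628800
(j±m)!: 1!*3!*2!*4!*2!*6! = 414720
prefactor² = (2J+1)*Δ*N² = 5184/7
  k=0: +1/(0!*1!*3!*2!*0!*3!) = 1/72
  k=1: −1/(1!*0!*2!*1!*1!*4!) = -1/48
Σ = -1/144  ⇒  CG² = 5184/7*(-1/144)² = 1/28
CG = −√(1/28) = -0.188982

-0.188982  (= −√(1/28))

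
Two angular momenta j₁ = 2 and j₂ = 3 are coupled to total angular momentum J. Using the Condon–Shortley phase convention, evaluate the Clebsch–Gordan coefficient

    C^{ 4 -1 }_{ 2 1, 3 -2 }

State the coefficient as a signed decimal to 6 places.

√[9·1!3!5!/10! · 3!1!1!5!3!5!] = √(6480/7)
  +(−1)^0/∏(0,1,1,1,2,4)! = 1/48  (running 1/48)
  +(−1)^1/∏(1,0,0,0,3,5)! = -1/720  (running 7/360)
⟨..|..⟩ = √(6480/7)·(7/360) = +0.591608

+0.591608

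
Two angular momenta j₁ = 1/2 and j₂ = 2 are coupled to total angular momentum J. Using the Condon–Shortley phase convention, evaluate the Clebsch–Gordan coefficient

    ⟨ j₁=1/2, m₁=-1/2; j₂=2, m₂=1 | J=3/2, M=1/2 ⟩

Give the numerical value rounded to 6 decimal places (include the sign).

−√(3/5) ≈ -0.774597

j₁+j₂−J=1  J+j₁−j₂=0  J−j₁+j₂=3  j₁+j₂+J+1=5
(j₁±m₁, j₂±m₂, J±M) = (0,1,3,1,2,1)
P² = 12/5
sum k=1..1:
  [1] −1/2 = -1/2
S = -1/2
C² = P²·S² = 3/5 ; C = -0.774597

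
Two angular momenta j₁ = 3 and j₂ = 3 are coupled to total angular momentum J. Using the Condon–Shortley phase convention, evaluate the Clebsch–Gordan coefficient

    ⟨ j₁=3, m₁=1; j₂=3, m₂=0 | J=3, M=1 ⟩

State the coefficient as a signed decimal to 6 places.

√[7·3!3!3!/10! · 4!2!3!3!4!2!] = √(864/25)
  +(−1)^0/∏(0,3,2,3,1,0)! = 1/72  (running 1/72)
  +(−1)^1/∏(1,2,1,2,2,1)! = -1/8  (running -1/9)
  +(−1)^2/∏(2,1,0,1,3,2)! = 1/24  (running -5/72)
⟨..|..⟩ = √(864/25)·(-5/72) = -0.408248

−√(1/6) = -0.408248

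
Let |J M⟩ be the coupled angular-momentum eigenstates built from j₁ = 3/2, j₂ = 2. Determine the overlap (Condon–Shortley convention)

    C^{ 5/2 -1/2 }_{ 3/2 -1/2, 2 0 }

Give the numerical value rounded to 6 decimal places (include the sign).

−√(3/35) = -0.292770

√[6·1!2!3!/7! · 1!2!2!2!2!3!] = √(48/35)
  +(−1)^0/∏(0,1,2,2,0,1)! = 1/4  (running 1/4)
  +(−1)^1/∏(1,0,1,1,1,2)! = -1/2  (running -1/4)
⟨..|..⟩ = √(48/35)·(-1/4) = -0.292770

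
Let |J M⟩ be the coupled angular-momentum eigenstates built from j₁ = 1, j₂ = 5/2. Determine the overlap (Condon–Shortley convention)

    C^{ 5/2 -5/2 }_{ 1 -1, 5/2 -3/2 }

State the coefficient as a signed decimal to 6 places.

j₁+j₂−J=1  J+j₁−j₂=1  J−j₁+j₂=4  j₁+j₂+J+1=7
(j₁±m₁, j₂±m₂, J±M) = (0,2,1,4,0,5)
P² = 1152/7
sum k=1..1:
  [1] −1/24 = -1/24
S = -1/24
C² = P²·S² = 2/7 ; C = -0.534522

−√(2/7) ≈ -0.534522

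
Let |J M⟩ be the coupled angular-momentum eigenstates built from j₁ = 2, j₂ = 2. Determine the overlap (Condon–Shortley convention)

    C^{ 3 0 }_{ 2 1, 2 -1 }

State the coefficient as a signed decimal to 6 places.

triangle: 1!*3!*3!/8! = 36/40320
(j±m)!: 3!*1!*1!*3!*3!*3! = 1296
prefactor² = (2J+1)*Δ*N² = 81/10
  k=0: +1/(0!*1!*1!*1!*2!*2!) = 1/4
  k=1: −1/(1!*0!*0!*0!*3!*3!) = -1/36
Σ = 2/9  ⇒  CG² = 81/10*2/9² = 2/5
CG = +√(2/5) = +0.632456

+0.632456  (= +√(2/5))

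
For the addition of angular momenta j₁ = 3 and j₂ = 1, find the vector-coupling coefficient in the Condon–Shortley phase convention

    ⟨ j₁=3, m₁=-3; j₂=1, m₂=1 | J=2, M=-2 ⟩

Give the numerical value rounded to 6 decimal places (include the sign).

+√(5/7) ≈ +0.845154

triangle: 2!*4!*0!/7! = 48/5040
(j±m)!: 0!*6!*2!*0!*0!*4! = 34560
prefactor² = (2J+1)*Δ*N² = 11520/7
  k=2: +1/(2!*0!*4!*0!*0!*0!) = 1/48
Σ = 1/48  ⇒  CG² = 11520/7*1/48² = 5/7
CG = +√(5/7) = +0.845154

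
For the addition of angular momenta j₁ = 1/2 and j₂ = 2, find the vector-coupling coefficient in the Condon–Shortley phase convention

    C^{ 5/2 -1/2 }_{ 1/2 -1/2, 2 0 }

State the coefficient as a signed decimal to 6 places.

j₁+j₂−J=0  J+j₁−j₂=1  J−j₁+j₂=4  j₁+j₂+J+1=6
(j₁±m₁, j₂±m₂, J±M) = (0,1,2,2,2,3)
P² = 48/5
sum k=0..0:
  [0] +1/4 = 1/4
S = 1/4
C² = P²·S² = 3/5 ; C = +0.774597

+0.774597  (= +√(3/5))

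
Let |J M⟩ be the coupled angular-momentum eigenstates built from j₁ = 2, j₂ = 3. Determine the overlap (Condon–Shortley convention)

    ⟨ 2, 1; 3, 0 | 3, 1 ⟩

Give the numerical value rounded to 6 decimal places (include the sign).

triangle: 2!*2!*4!/9! = 96/362880
(j±m)!: 3!*1!*3!*3!*4!*2! = 10368
prefactor² = (2J+1)*Δ*N² = 96/5
  k=0: +1/(0!*2!*1!*3!*1!*1!) = 1/12
  k=1: −1/(1!*1!*0!*2!*2!*2!) = -1/8
Σ = -1/24  ⇒  CG² = 96/5*(-1/24)² = 1/30
CG = −√(1/30) = -0.182574

−√(1/30) ≈ -0.182574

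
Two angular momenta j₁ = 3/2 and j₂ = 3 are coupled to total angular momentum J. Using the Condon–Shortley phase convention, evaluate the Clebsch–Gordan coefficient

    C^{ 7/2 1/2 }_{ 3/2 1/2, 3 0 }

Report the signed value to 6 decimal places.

+0.308607

triangle: 1!·2!·5!/9! = 240/362880
(j±m)!: 2!·1!·3!·3!·4!·3! = 10368
prefactor² = (2J+1)·Δ·N² = 384/7
  k=0: +1/(0!·1!·1!·3!·1!·2!) = 1/12
  k=1: −1/(1!·0!·0!·2!·2!·3!) = -1/24
Σ = 1/24  ⇒  CG² = 384/7·1/24² = 2/21
CG = +√(2/21) = +0.308607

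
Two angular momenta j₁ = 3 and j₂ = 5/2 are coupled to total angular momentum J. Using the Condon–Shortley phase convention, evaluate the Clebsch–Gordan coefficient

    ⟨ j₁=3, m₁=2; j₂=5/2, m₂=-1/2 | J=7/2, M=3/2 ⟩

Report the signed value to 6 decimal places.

+0.308607  (= +√(2/21))

j₁+j₂−J=2  J+j₁−j₂=4  J−j₁+j₂=3  j₁+j₂+J+1=10
(j₁±m₁, j₂±m₂, J±M) = (5,1,2,3,5,2)
P² = 1536/7
sum k=0..1:
  [0] +1/24 = 1/24
  [1] −1/48 = -1/48
S = 1/48
C² = P²·S² = 2/21 ; C = +0.308607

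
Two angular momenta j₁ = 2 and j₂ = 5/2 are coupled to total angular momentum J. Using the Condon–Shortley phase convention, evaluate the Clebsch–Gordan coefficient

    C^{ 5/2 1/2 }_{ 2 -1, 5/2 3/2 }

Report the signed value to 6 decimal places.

+0.414039  (= +√(6/35))

√[6·2!2!3!/8! · 1!3!4!1!3!2!] = √(216/35)
  +(−1)^1/∏(1,1,2,3,0,0)! = -1/12  (running -1/12)
  +(−1)^2/∏(2,0,1,2,1,1)! = 1/4  (running 1/6)
⟨..|..⟩ = √(216/35)·(1/6) = +0.414039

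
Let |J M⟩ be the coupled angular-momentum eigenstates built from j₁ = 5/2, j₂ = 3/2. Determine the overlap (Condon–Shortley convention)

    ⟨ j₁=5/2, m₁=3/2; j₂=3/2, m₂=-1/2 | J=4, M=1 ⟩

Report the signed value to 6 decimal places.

+0.517549

j₁+j₂−J=0  J+j₁−j₂=5  J−j₁+j₂=3  j₁+j₂+J+1=9
(j₁±m₁, j₂±m₂, J±M) = (4,1,1,2,5,3)
P² = 4320/7
sum k=0..0:
  [0] +1/48 = 1/48
S = 1/48
C² = P²·S² = 15/56 ; C = +0.517549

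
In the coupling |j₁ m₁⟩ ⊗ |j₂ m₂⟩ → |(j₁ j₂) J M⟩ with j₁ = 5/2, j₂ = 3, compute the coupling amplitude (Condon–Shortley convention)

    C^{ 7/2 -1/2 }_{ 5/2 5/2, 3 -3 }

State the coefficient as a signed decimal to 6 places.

+0.308607

triangle: 2!×3!×4!/10! = 288/3628800
(j±m)!: 5!×0!×0!×6!×3!×4! = 12441600
prefactor² = (2J+1)×Δ×N² = 55296/7
  k=0: +1/(0!×2!×0!×0!×3!×4!) = 1/288
Σ = 1/288  ⇒  CG² = 55296/7×1/288² = 2/21
CG = +√(2/21) = +0.308607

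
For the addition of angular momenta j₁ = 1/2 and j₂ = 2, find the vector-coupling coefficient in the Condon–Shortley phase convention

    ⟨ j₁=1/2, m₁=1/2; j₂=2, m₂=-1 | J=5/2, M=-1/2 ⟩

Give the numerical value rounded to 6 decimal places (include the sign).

√[6·0!1!4!/6! · 1!0!1!3!2!3!] = √(72/5)
  +(−1)^0/∏(0,0,0,1,1,3)! = 1/6  (running 1/6)
⟨..|..⟩ = √(72/5)·(1/6) = +0.632456

+0.632456  (= +√(2/5))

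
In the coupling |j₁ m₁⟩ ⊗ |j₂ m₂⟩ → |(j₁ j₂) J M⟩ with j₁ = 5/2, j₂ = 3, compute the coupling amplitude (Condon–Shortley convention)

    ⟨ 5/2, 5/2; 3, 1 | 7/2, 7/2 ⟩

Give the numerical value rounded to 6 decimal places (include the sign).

+√(2/9) ≈ +0.471405

j₁+j₂−J=2  J+j₁−j₂=3  J−j₁+j₂=4  j₁+j₂+J+1=10
(j₁±m₁, j₂±m₂, J±M) = (5,0,4,2,7,0)
P² = 18432
sum k=0..0:
  [0] +1/288 = 1/288
S = 1/288
C² = P²·S² = 2/9 ; C = +0.471405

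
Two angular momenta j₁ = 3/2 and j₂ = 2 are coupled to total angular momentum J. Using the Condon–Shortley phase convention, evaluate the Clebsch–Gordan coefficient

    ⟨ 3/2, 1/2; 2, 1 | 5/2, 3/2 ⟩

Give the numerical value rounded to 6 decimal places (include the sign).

j₁+j₂−J=1  J+j₁−j₂=2  J−j₁+j₂=3  j₁+j₂+J+1=7
(j₁±m₁, j₂±m₂, J±M) = (2,1,3,1,4,1)
P² = 144/35
sum k=0..1:
  [0] +1/6 = 1/6
  [1] −1/4 = -1/4
S = -1/12
C² = P²·S² = 1/35 ; C = -0.169031

−√(1/35) = -0.169031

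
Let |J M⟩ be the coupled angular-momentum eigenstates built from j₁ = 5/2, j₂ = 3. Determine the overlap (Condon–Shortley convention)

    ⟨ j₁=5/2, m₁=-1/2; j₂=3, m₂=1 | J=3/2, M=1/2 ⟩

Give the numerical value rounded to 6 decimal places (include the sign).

√[4·4!1!2!/8! · 2!3!4!2!2!1!] = √(192/35)
  +(−1)^2/∏(2,2,1,2,0,0)! = 1/8  (running 1/8)
  +(−1)^3/∏(3,1,0,1,1,1)! = -1/6  (running -1/24)
⟨..|..⟩ = √(192/35)·(-1/24) = -0.097590

-0.097590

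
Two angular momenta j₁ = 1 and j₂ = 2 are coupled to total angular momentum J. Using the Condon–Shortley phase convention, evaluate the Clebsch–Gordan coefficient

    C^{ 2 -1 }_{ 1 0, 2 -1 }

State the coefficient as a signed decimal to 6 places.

triangle: 1!*1!*3!/6! = 6/720
(j±m)!: 1!*1!*1!*3!*1!*3! = 36
prefactor² = (2J+1)*Δ*N² = 3/2
  k=0: +1/(0!*1!*1!*1!*0!*2!) = 1/2
  k=1: −1/(1!*0!*0!*0!*1!*3!) = -1/6
Σ = 1/3  ⇒  CG² = 3/2*1/3² = 1/6
CG = +√(1/6) = +0.408248

+0.408248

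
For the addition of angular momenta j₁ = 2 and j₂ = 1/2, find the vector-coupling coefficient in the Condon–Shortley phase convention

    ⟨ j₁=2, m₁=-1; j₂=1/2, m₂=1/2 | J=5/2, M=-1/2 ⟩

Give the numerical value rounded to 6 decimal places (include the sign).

triangle: 0!×4!×1!/6! = 24/720
(j±m)!: 1!×3!×1!×0!×2!×3! = 72
prefactor² = (2J+1)×Δ×N² = 72/5
  k=0: +1/(0!×0!×3!×1!×1!×0!) = 1/6
Σ = 1/6  ⇒  CG² = 72/5×1/6² = 2/5
CG = +√(2/5) = +0.632456

+0.632456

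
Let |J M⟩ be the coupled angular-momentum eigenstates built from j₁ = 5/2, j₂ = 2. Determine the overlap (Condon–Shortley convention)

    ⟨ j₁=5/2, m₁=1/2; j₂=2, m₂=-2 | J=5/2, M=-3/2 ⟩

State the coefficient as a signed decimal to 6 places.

+√(27/70) = +0.621059

triangle: 2!*3!*2!/8! = 24/40320
(j±m)!: 3!*2!*0!*4!*1!*4! = 6912
prefactor² = (2J+1)*Δ*N² = 864/35
  k=0: +1/(0!*2!*2!*0!*1!*2!) = 1/8
Σ = 1/8  ⇒  CG² = 864/35*1/8² = 27/70
CG = +√(27/70) = +0.621059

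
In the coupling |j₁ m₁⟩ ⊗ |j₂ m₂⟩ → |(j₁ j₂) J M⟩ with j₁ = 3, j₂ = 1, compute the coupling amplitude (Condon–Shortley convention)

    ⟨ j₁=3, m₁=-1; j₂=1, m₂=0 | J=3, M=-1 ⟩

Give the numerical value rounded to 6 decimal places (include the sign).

√[7·1!5!1!/8! · 2!4!1!1!2!4!] = √(48)
  +(−1)^0/∏(0,1,4,1,1,0)! = 1/24  (running 1/24)
  +(−1)^1/∏(1,0,3,0,2,1)! = -1/12  (running -1/24)
⟨..|..⟩ = √(48)·(-1/24) = -0.288675

-0.288675  (= −√(1/12))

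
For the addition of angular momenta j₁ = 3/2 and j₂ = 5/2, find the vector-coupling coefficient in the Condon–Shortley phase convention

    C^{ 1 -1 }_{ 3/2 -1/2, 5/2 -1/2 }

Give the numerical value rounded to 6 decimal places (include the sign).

triangle: 3!*0!*2!/6! = 12/720
(j±m)!: 1!*2!*2!*3!*0!*2! = 48
prefactor² = (2J+1)*Δ*N² = 12/5
  k=2: +1/(2!*1!*0!*0!*0!*2!) = 1/4
Σ = 1/4  ⇒  CG² = 12/5*1/4² = 3/20
CG = +√(3/20) = +0.387298

+0.387298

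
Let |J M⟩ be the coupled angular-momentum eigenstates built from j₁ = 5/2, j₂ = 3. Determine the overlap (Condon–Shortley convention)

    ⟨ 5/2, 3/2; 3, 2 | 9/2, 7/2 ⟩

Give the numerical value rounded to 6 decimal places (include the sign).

-0.100504

j₁+j₂−J=1  J+j₁−j₂=4  J−j₁+j₂=5  j₁+j₂+J+1=11
(j₁±m₁, j₂±m₂, J±M) = (4,1,5,1,8,1)
P² = 921600/11
sum k=0..1:
  [0] +1/720 = 1/720
  [1] −1/576 = -1/576
S = -1/2880
C² = P²·S² = 1/99 ; C = -0.100504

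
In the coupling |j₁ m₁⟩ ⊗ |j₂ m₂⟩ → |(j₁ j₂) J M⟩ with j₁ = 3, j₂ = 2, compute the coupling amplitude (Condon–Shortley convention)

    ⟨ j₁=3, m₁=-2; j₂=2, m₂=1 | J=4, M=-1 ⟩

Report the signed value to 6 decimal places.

triangle: 1!*5!*3!/10! = 720/3628800
(j±m)!: 1!*5!*3!*1!*3!*5! = 518400
prefactor² = (2J+1)*Δ*N² = 6480/7
  k=0: +1/(0!*1!*5!*3!*0!*0!) = 1/720
  k=1: −1/(1!*0!*4!*2!*1!*1!) = -1/48
Σ = -7/360  ⇒  CG² = 6480/7*(-7/360)² = 7/20
CG = −√(7/20) = -0.591608

-0.591608  (= −√(7/20))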